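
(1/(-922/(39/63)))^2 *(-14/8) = -169/214221168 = -0.00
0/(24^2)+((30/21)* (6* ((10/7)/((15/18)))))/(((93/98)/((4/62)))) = 960/961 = 1.00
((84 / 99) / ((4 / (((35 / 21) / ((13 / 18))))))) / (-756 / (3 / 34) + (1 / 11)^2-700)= -770 / 14578551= -0.00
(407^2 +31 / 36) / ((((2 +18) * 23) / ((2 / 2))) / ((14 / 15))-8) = 41743765 / 122184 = 341.65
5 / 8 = 0.62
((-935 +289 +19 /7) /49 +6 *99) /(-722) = -199239 /247646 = -0.80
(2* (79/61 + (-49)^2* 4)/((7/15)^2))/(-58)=-131832675/86681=-1520.89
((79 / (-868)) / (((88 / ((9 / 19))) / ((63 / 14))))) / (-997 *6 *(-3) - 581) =-6399 / 50403510080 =-0.00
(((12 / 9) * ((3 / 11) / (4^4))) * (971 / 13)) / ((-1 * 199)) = -971 / 1821248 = -0.00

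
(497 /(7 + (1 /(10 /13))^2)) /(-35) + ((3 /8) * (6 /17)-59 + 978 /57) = -48664181 /1122748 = -43.34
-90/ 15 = -6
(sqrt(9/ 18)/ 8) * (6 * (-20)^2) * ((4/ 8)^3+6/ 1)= 3675 * sqrt(2)/ 4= 1299.31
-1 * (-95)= 95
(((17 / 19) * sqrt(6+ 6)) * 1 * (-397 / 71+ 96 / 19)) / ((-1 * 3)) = 24718 * sqrt(3) / 76893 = 0.56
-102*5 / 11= -510 / 11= -46.36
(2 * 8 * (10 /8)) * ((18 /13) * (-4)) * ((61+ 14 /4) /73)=-92880 /949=-97.87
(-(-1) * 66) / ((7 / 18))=1188 / 7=169.71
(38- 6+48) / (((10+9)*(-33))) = -80 / 627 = -0.13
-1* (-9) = 9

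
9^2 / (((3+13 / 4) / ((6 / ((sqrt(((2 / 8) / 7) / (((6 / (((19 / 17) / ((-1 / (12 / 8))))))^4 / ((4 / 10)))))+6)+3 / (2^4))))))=3600602337024 / 286505610745 - 3245049216 * sqrt(70) / 1432528053725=12.55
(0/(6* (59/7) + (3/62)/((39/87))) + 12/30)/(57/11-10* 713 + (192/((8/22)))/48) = -11/195630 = -0.00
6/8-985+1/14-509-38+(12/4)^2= -42621/28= -1522.18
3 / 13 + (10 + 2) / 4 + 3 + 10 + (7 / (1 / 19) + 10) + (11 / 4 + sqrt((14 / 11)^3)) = 14 * sqrt(154) / 121 + 8423 / 52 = 163.42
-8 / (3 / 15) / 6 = -20 / 3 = -6.67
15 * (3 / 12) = 15 / 4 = 3.75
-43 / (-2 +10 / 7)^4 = -103243 / 256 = -403.29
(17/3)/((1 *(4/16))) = 68/3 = 22.67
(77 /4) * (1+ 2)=231 /4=57.75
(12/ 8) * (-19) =-57/ 2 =-28.50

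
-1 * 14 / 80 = -7 / 40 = -0.18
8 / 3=2.67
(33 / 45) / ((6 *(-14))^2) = 0.00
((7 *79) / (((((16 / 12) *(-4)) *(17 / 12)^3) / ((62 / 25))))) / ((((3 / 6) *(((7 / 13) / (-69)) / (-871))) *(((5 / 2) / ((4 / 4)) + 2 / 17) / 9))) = -44635138820064 / 643025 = -69414313.32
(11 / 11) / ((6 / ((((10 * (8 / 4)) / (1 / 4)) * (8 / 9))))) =320 / 27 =11.85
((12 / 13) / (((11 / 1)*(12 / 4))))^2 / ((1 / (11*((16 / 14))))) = 128 / 13013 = 0.01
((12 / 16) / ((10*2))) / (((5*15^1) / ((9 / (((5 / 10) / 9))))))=81 / 1000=0.08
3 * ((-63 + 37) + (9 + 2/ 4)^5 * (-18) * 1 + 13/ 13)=-66855873/ 16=-4178492.06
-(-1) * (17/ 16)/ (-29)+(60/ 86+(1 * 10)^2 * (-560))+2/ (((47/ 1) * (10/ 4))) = -262565140777/ 4688720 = -55999.32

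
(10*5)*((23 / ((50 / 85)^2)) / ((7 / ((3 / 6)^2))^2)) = 6647 / 1568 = 4.24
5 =5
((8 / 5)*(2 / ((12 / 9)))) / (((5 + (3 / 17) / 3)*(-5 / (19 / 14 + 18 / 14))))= -1887 / 7525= -0.25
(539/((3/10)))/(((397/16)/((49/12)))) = 295.67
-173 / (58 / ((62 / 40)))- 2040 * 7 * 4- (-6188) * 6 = -23196083 / 1160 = -19996.62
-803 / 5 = -160.60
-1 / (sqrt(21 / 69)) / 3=-sqrt(161) / 21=-0.60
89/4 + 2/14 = 22.39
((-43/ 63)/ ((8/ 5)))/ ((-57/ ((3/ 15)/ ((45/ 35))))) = 43/ 36936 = 0.00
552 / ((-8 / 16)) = -1104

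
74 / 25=2.96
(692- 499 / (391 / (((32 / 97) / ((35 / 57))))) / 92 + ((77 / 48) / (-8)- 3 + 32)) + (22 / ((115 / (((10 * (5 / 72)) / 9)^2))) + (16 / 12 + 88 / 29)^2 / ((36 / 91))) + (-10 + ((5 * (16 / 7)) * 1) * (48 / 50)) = 3320740471294723135 / 4312711142764416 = 769.99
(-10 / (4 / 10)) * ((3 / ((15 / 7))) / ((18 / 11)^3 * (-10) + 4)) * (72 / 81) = 93170 / 119241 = 0.78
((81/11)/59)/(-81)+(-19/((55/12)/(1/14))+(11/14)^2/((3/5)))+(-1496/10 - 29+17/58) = -1965184745/11066748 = -177.58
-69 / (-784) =69 / 784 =0.09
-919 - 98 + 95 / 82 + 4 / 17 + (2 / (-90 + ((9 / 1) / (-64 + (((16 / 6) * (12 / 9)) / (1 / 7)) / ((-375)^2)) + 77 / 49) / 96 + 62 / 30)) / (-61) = -688810153033462461375 / 678225897777801578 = -1015.61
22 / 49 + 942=46180 / 49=942.45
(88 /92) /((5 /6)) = 132 /115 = 1.15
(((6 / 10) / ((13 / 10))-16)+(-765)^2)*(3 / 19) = 22823169 / 247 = 92401.49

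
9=9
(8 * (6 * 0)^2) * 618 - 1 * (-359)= 359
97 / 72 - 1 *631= -45335 / 72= -629.65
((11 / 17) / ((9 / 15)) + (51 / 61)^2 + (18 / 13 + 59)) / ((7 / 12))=613420852 / 5756387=106.56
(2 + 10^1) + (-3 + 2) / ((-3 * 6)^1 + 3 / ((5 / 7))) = 833 / 69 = 12.07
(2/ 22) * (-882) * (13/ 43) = -11466/ 473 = -24.24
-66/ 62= -33/ 31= -1.06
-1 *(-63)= 63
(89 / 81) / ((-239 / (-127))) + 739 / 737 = 22636612 / 14267583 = 1.59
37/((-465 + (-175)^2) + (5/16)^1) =592/482565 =0.00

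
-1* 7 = -7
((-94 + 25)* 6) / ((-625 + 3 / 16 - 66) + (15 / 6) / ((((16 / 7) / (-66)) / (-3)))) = 1656 / 1897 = 0.87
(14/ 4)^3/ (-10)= -343/ 80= -4.29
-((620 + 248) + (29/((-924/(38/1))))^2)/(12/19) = -3525886867/2561328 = -1376.59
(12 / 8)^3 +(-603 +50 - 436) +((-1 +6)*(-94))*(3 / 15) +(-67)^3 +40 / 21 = -50709241 / 168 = -301840.72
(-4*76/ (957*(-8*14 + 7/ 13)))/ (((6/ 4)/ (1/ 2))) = 3952/ 4160079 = 0.00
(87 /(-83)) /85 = -87 /7055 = -0.01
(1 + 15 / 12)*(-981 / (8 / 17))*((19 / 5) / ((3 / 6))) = -2851767 / 80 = -35647.09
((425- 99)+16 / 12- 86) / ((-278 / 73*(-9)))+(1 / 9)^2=79417 / 11259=7.05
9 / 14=0.64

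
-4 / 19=-0.21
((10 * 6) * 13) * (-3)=-2340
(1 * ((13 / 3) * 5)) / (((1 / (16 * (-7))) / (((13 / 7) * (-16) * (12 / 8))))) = 108160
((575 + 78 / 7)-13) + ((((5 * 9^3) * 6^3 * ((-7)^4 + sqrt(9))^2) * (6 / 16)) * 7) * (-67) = -5601732433457348 / 7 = -800247490493906.86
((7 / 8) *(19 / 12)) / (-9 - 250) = -19 / 3552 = -0.01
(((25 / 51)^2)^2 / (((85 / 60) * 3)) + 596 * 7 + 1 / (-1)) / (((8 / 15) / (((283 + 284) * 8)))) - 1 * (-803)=50369815474906 / 1419857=35475273.55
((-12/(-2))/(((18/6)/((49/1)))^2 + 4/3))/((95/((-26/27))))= -124852/2744835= -0.05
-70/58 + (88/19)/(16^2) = -20961/17632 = -1.19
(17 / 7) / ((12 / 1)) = 17 / 84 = 0.20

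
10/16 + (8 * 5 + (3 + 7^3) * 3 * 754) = 782692.62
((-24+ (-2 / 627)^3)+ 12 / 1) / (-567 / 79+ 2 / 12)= 467348611432 / 273030842403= 1.71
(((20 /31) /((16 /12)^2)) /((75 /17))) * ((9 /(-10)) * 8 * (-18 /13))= 8262 /10075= 0.82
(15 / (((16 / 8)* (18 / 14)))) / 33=35 / 198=0.18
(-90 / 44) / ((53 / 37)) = -1665 / 1166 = -1.43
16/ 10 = 1.60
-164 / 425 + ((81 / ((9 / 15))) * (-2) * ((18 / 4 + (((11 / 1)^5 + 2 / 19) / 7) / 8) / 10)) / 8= -35169505493 / 3617600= -9721.78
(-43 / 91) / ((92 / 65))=-215 / 644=-0.33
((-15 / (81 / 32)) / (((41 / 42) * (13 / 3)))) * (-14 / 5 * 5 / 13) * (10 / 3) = 313600 / 62361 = 5.03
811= 811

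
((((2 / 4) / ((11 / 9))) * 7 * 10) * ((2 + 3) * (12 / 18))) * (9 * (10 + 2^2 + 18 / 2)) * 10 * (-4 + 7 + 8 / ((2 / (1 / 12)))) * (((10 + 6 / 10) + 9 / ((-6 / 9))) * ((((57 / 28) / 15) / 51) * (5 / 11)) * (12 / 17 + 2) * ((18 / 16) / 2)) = -983741625 / 279752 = -3516.48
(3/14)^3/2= 27/5488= 0.00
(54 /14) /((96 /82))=369 /112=3.29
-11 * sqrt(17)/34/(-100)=11 * sqrt(17)/3400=0.01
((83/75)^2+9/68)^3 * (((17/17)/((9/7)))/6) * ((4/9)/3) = 979024134360366731/20398200257812500000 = 0.05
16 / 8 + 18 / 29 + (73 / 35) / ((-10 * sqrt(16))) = 104283 / 40600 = 2.57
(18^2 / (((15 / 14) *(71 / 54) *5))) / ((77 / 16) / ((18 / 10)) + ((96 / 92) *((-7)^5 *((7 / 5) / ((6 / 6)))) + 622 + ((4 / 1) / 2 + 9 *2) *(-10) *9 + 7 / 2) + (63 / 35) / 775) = -41914817280 / 23440669288357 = -0.00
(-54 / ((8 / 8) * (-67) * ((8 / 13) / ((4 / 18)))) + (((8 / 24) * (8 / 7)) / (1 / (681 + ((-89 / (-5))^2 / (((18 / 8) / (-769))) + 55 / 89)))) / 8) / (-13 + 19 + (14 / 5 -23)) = 288731522221 / 800174970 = 360.84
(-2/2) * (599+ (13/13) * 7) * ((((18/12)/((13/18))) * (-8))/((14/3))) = 196344/91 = 2157.63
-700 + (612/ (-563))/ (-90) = -1970466/ 2815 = -699.99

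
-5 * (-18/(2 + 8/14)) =35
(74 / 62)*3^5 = 8991 / 31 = 290.03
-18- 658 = -676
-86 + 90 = 4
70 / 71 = 0.99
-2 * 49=-98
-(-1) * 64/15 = 64/15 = 4.27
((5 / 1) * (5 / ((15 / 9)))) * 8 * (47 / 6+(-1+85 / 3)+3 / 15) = 4244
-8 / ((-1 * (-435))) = -8 / 435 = -0.02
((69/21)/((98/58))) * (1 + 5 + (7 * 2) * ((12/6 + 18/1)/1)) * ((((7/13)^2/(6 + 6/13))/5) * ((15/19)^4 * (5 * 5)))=48.47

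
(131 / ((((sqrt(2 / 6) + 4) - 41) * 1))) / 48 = -0.07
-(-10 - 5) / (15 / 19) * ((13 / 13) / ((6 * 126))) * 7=19 / 108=0.18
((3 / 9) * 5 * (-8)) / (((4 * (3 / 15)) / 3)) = -50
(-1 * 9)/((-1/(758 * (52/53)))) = 354744/53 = 6693.28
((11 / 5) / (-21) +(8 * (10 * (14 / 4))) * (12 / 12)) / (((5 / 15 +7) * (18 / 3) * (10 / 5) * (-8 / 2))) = -29389 / 36960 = -0.80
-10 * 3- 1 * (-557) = 527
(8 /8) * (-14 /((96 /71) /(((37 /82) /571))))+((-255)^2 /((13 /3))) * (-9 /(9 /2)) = -876845197457 /29216928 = -30011.55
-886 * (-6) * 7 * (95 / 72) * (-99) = -9721635 / 2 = -4860817.50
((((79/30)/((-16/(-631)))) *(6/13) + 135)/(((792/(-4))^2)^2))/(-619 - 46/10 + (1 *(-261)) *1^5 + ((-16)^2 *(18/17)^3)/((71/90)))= -0.00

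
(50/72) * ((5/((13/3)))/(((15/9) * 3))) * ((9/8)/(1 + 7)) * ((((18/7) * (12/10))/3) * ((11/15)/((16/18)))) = 891/46592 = 0.02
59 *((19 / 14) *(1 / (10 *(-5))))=-1121 / 700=-1.60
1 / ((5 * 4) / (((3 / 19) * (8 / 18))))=1 / 285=0.00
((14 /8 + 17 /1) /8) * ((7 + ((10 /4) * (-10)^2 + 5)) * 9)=88425 /16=5526.56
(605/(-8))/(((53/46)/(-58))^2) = -538315690/2809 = -191639.62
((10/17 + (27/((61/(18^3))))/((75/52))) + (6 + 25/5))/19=46699817/492575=94.81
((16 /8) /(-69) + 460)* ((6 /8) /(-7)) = -2267 /46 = -49.28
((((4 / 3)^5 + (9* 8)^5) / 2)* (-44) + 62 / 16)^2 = 6847985765850680264463376489 / 3779136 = 1812050628993156177619.27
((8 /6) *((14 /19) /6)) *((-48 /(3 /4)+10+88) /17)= 56 /171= 0.33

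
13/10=1.30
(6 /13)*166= 996 /13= 76.62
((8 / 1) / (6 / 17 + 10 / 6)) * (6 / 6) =408 / 103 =3.96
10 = 10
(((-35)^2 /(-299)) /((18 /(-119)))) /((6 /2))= 145775 /16146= 9.03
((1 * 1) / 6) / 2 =1 / 12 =0.08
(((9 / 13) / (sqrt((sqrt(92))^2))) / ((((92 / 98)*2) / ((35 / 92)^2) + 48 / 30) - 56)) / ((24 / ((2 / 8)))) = -180075*sqrt(23) / 47584955392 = -0.00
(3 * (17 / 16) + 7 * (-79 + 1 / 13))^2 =13052834001 / 43264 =301701.97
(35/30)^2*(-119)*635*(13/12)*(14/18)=-336944335/3888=-86662.64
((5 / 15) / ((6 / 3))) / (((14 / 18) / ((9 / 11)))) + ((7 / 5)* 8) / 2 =4447 / 770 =5.78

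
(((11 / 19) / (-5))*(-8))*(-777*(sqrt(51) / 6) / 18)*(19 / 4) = -2849*sqrt(51) / 90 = -226.07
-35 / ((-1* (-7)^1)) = -5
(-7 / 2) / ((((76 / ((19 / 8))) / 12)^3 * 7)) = -27 / 1024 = -0.03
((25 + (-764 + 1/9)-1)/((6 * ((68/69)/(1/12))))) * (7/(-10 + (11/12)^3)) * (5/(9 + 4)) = 10720990/3524729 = 3.04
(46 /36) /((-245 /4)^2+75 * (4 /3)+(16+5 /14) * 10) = 1288 /4047255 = 0.00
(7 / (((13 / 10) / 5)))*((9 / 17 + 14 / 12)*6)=60550 / 221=273.98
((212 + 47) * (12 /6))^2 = 268324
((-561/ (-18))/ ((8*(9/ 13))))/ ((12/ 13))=6.10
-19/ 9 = -2.11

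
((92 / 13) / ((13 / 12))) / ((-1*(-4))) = 276 / 169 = 1.63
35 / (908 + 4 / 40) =0.04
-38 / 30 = -19 / 15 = -1.27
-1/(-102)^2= -1/10404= -0.00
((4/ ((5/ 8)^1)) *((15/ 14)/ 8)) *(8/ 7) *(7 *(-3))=-144/ 7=-20.57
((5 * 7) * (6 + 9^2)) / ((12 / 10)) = 5075 / 2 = 2537.50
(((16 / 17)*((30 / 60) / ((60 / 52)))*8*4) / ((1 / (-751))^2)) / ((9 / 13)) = 10632217.54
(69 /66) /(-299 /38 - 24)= -0.03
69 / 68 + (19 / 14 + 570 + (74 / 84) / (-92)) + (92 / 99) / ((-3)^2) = 11168422333 / 19509336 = 572.47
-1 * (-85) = 85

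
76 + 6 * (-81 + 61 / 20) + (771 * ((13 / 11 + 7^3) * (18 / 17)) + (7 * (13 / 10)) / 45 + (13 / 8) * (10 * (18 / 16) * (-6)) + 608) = 189223496471 / 673200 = 281080.65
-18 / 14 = -9 / 7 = -1.29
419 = 419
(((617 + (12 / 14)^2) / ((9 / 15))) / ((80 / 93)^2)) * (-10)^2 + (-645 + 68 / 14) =434320147 / 3136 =138494.94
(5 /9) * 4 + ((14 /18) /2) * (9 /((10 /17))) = 1471 /180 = 8.17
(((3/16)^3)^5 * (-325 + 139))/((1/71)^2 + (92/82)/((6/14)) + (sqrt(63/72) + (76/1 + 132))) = -108054049124081896912017/9830964163500922004403559879147520 + 513033101377870320999 * sqrt(14)/39323856654003688017614239516590080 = -0.00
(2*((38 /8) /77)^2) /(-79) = -0.00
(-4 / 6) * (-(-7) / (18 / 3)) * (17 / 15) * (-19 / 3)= 2261 / 405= 5.58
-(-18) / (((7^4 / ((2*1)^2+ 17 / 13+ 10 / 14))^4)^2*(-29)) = -146391874890514155307008 / 150614372560584975412323119565123961770806909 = -0.00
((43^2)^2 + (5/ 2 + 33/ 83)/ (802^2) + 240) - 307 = 365024601700657/ 106771864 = 3418734.00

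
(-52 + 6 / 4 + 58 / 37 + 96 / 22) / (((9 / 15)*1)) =-60465 / 814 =-74.28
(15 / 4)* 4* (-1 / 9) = -5 / 3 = -1.67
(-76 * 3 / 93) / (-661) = 76 / 20491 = 0.00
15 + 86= 101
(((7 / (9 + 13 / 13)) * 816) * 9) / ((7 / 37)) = 135864 / 5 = 27172.80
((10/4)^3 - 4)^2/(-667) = -8649/42688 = -0.20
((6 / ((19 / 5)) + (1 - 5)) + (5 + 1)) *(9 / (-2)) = -306 / 19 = -16.11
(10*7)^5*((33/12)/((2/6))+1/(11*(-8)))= 152313437500/11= 13846676136.36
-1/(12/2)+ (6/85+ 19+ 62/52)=66619/3315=20.10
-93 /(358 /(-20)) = 930 /179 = 5.20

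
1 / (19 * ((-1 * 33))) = -1 / 627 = -0.00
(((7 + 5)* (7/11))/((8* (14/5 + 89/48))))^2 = 6350400/150970369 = 0.04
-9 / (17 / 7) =-63 / 17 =-3.71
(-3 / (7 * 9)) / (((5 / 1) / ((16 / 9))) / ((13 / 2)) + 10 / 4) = -104 / 6405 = -0.02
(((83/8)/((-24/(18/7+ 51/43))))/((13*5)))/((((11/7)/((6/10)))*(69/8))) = -2407/2175800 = -0.00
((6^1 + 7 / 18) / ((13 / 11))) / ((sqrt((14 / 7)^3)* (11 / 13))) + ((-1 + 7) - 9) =-0.74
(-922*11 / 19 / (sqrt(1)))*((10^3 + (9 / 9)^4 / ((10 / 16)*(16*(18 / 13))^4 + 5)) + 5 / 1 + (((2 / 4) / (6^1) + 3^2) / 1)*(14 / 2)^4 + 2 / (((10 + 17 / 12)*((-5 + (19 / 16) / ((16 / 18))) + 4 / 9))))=-3033322851484937659365091 / 249084465900636930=-12177888.49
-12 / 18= -2 / 3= -0.67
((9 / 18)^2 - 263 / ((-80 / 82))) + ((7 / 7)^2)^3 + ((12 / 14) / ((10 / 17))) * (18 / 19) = 1448133 / 5320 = 272.21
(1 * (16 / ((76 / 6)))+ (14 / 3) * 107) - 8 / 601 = 17148478 / 34257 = 500.58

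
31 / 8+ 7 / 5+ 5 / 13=2943 / 520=5.66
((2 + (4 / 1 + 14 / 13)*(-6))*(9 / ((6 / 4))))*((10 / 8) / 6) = -925 / 26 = -35.58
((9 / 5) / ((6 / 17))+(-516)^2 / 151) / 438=890087 / 220460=4.04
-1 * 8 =-8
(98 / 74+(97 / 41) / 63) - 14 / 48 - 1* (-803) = 614766353 / 764568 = 804.07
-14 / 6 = -2.33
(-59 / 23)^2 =3481 / 529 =6.58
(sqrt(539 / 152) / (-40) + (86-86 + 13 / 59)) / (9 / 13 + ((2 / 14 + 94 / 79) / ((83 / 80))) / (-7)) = 54298517 / 125384263-29237663 * sqrt(418) / 6460477280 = 0.34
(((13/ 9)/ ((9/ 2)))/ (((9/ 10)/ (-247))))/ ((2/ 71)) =-2279810/ 729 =-3127.31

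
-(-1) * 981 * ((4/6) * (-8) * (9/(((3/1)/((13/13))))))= -15696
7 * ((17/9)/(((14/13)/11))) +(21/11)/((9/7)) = 27035/198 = 136.54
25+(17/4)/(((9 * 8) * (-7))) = 50383/2016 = 24.99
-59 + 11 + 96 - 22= 26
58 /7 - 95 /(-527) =31231 /3689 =8.47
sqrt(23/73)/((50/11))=11 * sqrt(1679)/3650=0.12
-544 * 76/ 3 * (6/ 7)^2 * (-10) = 4961280/ 49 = 101250.61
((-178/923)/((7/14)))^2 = 126736/851929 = 0.15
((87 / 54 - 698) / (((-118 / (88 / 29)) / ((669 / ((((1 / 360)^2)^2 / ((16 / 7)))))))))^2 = 30347381644700960795802992640000000000 / 143448529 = 211555892948201377483647800000.00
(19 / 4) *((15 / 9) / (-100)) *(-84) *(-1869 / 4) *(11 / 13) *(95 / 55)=-4722963 / 1040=-4541.31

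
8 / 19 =0.42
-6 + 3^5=237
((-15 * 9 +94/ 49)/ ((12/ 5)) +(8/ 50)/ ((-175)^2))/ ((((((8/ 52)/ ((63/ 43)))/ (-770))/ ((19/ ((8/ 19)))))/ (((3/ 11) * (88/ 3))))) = 78898488581913/ 537500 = 146787885.73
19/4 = 4.75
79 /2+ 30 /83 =6617 /166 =39.86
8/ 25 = 0.32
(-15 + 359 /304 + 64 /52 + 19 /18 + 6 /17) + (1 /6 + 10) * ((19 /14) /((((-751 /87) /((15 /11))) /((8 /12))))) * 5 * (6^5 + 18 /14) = -13832855049705649 /244758097584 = -56516.43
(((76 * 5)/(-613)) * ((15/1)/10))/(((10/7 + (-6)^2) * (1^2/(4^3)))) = -127680/80303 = -1.59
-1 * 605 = -605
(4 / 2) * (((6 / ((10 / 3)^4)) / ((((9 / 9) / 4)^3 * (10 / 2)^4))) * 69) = 268272 / 390625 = 0.69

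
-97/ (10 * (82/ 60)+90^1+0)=-291/ 311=-0.94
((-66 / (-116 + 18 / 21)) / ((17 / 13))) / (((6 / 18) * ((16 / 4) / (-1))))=-693 / 2108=-0.33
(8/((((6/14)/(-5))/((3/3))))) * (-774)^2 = -55913760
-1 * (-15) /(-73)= -15 /73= -0.21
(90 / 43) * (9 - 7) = 180 / 43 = 4.19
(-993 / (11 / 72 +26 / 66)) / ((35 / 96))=-75499776 / 15155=-4981.84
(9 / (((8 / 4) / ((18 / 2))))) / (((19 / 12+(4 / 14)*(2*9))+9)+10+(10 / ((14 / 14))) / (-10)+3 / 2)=3402 / 2203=1.54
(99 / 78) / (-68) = -33 / 1768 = -0.02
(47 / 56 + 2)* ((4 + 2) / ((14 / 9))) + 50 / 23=118339 / 9016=13.13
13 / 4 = 3.25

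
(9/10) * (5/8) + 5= 89/16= 5.56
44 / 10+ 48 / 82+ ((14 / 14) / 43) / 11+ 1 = 580576 / 96965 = 5.99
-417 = -417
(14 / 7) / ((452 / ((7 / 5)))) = 7 / 1130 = 0.01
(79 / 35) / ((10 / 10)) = 79 / 35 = 2.26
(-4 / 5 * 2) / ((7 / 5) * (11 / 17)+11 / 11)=-68 / 81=-0.84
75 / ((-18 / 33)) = -275 / 2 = -137.50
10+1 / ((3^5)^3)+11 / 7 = 1162261474 / 100442349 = 11.57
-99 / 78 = -33 / 26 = -1.27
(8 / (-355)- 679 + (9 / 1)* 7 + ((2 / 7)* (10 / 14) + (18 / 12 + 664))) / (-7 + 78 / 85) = -29383157 / 3597286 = -8.17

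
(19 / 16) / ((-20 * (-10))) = 19 / 3200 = 0.01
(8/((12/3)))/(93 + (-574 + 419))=-0.03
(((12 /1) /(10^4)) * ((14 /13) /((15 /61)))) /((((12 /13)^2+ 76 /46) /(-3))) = -383019 /60837500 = -0.01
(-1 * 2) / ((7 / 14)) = -4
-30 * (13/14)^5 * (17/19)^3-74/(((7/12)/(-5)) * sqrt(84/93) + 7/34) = -594950616569865/1141725325552-160395 * sqrt(217)/8666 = -793.75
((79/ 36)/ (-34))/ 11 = -79/ 13464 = -0.01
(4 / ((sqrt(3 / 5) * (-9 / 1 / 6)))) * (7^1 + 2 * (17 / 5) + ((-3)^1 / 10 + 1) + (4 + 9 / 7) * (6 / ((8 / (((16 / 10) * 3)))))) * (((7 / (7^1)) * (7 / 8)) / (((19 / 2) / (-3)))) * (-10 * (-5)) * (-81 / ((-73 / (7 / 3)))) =4128.79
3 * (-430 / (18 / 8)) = -1720 / 3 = -573.33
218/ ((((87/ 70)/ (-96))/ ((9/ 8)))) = -549360/ 29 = -18943.45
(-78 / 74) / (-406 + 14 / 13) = 507 / 194768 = 0.00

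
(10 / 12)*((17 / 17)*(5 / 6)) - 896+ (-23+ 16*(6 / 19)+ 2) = -623297 / 684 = -911.25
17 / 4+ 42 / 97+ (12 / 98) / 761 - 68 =-916076535 / 14468132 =-63.32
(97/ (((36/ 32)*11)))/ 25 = 776/ 2475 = 0.31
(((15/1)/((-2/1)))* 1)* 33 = -495/2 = -247.50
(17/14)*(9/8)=153/112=1.37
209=209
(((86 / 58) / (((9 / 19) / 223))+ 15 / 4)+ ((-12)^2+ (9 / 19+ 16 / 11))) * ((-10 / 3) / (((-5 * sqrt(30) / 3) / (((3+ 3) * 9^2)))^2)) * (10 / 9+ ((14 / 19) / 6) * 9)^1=-51105785814297 / 2878975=-17751382.29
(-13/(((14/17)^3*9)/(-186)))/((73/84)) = 1979939/3577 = 553.52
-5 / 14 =-0.36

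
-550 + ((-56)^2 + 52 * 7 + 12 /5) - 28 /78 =575648 /195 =2952.04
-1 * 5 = -5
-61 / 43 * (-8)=488 / 43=11.35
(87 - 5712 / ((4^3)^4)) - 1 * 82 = 5242523 / 1048576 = 5.00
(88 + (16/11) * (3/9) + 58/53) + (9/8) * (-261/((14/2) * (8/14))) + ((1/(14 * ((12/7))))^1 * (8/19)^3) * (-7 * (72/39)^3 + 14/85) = 1149629758739837/71688513193440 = 16.04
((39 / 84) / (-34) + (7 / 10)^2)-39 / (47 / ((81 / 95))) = -4912899 / 21253400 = -0.23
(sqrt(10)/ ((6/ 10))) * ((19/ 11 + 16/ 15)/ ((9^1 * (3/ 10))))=4610 * sqrt(10)/ 2673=5.45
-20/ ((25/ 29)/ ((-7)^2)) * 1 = -5684/ 5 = -1136.80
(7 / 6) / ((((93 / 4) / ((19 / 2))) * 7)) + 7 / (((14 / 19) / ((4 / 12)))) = 1805 / 558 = 3.23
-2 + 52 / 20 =3 / 5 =0.60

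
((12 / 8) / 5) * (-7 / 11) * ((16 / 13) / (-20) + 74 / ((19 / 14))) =-706272 / 67925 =-10.40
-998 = -998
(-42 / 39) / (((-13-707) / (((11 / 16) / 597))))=77 / 44703360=0.00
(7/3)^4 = 29.64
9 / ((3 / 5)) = 15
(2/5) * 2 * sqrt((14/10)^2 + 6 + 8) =4 * sqrt(399)/25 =3.20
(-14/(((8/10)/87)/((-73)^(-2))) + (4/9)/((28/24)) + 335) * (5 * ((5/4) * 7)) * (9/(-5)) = -1125005235/42632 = -26388.75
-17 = -17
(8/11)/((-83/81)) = -648/913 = -0.71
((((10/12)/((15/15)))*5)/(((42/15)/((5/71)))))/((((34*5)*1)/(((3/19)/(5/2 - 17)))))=-0.00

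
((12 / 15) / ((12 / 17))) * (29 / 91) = 493 / 1365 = 0.36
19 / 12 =1.58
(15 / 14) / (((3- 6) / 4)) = -10 / 7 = -1.43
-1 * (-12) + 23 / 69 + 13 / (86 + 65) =12.42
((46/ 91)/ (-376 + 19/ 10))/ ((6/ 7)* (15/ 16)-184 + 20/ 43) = 3680/ 497659227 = 0.00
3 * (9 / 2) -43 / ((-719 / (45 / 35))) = 13.58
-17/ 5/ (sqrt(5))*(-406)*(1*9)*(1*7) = 434826*sqrt(5)/ 25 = 38892.02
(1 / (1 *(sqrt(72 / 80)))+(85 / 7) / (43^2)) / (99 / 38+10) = 3230 / 6199697+38 *sqrt(10) / 1437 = 0.08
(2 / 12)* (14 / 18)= 7 / 54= 0.13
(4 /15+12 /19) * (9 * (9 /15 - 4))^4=46761069312 /59375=787554.85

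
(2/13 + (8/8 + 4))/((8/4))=67/26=2.58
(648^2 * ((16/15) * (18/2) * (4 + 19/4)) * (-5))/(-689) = 255964.70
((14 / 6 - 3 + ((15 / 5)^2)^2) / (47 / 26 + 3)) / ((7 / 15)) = 6266 / 175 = 35.81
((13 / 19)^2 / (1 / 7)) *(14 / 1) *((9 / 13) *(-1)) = -11466 / 361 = -31.76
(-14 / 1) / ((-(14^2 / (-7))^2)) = 1 / 56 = 0.02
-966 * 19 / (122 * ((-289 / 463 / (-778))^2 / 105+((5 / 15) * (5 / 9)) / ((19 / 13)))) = -21379981111178710860 / 18006629678547451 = -1187.34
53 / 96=0.55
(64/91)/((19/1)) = 64/1729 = 0.04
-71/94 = -0.76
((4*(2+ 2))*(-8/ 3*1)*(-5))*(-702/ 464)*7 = -65520/ 29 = -2259.31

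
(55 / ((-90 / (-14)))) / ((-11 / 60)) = -140 / 3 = -46.67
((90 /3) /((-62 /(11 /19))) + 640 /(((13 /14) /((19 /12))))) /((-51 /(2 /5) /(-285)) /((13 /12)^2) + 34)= 325798265 /10267014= 31.73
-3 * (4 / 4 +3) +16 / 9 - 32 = -42.22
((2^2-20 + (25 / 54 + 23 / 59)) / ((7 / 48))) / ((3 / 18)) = -772144 / 1239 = -623.20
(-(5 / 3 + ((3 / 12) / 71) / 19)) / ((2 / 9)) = -80949 / 10792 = -7.50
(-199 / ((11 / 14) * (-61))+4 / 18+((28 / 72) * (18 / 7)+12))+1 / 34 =3573421 / 205326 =17.40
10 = 10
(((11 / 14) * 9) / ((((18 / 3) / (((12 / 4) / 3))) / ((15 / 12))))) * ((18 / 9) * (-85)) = -250.45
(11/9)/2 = 11/18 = 0.61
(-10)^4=10000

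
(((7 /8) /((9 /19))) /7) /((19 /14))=7 /36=0.19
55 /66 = 5 /6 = 0.83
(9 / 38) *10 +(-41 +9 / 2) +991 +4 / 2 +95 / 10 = 18399 / 19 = 968.37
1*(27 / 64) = 27 / 64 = 0.42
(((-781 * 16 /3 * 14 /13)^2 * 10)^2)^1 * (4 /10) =37467628044683145379840 /2313441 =16195627225714053.39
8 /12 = 2 /3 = 0.67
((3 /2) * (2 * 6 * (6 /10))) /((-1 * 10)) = -27 /25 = -1.08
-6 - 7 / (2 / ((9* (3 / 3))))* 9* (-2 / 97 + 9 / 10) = -495291 / 1940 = -255.30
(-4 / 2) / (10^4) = -1 / 5000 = -0.00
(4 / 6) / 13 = 0.05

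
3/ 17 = 0.18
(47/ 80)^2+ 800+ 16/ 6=15417827/ 19200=803.01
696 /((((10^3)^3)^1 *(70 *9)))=29 /26250000000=0.00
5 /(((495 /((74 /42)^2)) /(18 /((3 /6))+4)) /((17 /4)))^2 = 5.68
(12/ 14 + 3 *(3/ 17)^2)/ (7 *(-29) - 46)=-641/ 167909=-0.00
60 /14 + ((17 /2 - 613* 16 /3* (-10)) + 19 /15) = 2289517 /70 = 32707.39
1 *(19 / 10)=19 / 10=1.90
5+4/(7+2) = 49/9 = 5.44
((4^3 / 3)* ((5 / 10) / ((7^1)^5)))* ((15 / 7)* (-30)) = -4800 / 117649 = -0.04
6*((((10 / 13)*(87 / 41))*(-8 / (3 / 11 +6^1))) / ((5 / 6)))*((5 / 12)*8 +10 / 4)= -87.43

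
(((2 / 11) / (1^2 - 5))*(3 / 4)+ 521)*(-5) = -229225 / 88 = -2604.83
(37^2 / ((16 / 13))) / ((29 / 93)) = 1655121 / 464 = 3567.07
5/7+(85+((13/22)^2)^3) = 68061730063/793659328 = 85.76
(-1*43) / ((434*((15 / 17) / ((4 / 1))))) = -1462 / 3255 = -0.45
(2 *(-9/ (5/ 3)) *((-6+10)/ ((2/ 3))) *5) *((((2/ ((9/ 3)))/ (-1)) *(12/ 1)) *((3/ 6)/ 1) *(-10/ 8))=-1620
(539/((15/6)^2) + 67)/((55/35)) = 97.52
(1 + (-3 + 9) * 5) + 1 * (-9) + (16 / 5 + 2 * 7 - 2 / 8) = 779 / 20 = 38.95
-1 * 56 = -56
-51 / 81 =-17 / 27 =-0.63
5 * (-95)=-475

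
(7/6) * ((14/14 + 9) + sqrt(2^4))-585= -1706/3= -568.67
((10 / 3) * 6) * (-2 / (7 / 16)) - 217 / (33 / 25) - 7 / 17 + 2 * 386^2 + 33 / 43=50276088727 / 168861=297736.53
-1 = -1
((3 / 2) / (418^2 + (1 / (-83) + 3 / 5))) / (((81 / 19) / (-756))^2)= 1048705 / 3884502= 0.27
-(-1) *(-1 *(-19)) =19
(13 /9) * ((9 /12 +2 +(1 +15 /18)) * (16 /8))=715 /54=13.24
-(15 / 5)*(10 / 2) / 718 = -15 / 718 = -0.02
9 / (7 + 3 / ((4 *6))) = 24 / 19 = 1.26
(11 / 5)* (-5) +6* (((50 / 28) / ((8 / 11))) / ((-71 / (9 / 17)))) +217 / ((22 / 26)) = 182416725 / 743512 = 245.34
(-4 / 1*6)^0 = 1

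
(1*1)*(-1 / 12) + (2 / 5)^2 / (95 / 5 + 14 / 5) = -497 / 6540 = -0.08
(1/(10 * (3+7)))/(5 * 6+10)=1/4000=0.00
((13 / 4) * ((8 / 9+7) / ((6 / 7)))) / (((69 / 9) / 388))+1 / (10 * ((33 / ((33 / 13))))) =20368406 / 13455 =1513.82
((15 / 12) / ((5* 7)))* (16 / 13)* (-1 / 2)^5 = -1 / 728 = -0.00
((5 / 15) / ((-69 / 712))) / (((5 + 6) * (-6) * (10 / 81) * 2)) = 0.21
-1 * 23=-23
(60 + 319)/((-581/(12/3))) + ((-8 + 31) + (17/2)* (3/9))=80959/3486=23.22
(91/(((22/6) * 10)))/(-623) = -39/9790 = -0.00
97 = 97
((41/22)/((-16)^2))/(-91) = -41/512512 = -0.00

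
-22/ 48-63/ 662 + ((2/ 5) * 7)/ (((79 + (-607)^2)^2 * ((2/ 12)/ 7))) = -0.55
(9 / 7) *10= 90 / 7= 12.86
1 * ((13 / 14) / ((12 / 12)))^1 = 13 / 14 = 0.93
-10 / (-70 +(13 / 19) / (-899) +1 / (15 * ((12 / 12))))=1281075 / 8959082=0.14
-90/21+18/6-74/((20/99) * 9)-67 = -7629/70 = -108.99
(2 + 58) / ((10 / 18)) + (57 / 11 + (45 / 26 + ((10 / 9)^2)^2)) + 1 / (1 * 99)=218506219 / 1876446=116.45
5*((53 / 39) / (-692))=-265 / 26988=-0.01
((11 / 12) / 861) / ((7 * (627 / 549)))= 61 / 458052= 0.00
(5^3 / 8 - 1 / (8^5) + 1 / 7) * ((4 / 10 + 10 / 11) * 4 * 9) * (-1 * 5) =-292957641 / 78848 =-3715.47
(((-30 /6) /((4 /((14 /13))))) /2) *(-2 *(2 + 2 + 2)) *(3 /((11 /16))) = 5040 /143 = 35.24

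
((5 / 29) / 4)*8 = 10 / 29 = 0.34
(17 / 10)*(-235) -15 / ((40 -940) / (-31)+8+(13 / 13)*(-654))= -3820186 / 9563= -399.48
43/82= 0.52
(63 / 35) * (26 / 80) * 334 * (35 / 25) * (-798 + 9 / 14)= -218113857 / 1000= -218113.86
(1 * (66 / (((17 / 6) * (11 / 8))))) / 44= 72 / 187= 0.39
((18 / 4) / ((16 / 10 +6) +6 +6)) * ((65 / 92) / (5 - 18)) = -225 / 18032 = -0.01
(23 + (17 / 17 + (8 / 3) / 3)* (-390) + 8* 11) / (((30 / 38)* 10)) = -35663 / 450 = -79.25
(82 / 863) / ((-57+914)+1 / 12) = 984 / 8875955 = 0.00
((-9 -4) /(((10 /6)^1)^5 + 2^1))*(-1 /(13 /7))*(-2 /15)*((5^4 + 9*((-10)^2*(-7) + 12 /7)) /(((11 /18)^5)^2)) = 48932.49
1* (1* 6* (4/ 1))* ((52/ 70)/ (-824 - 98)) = -312/ 16135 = -0.02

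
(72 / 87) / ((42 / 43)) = 172 / 203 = 0.85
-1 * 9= -9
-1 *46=-46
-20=-20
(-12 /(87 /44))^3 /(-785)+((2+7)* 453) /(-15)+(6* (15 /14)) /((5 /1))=-36215500732 /134017555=-270.23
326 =326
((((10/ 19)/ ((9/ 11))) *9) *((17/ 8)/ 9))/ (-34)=-55/ 1368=-0.04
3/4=0.75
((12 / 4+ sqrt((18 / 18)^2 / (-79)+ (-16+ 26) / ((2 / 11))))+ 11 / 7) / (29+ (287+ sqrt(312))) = -3*sqrt(185887) / 982997 - 8*sqrt(78) / 87101+ 1264 / 87101+ sqrt(85794) / 12443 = 0.04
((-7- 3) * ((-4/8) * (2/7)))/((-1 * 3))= -10/21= -0.48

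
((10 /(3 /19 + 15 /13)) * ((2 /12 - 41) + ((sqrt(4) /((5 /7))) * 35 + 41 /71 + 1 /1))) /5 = 6181175 /69012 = 89.57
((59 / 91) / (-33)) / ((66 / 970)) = -28615 / 99099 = -0.29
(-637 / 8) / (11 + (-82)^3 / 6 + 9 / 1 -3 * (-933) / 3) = 273 / 311800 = 0.00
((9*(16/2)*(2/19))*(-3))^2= 516.96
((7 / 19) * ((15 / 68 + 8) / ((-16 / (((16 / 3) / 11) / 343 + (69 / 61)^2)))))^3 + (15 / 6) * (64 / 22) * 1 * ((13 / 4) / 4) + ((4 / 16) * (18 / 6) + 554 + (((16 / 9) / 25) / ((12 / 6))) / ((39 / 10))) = 70123697000286933665976110675438329247 / 125074828301664805536126977314652160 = 560.65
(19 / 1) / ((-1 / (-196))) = 3724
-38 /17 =-2.24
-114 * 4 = -456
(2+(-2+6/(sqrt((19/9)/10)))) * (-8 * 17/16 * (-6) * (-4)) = -3672 * sqrt(190)/19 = -2663.95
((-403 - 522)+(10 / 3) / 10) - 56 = -2942 / 3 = -980.67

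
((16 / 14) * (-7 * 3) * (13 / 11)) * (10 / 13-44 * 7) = 95856 / 11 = 8714.18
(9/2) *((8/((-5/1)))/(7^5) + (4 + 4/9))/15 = 1680664/1260525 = 1.33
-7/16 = -0.44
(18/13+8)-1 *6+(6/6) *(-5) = -21/13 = -1.62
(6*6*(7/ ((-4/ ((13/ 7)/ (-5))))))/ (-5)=-117/ 25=-4.68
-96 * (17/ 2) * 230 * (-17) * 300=957168000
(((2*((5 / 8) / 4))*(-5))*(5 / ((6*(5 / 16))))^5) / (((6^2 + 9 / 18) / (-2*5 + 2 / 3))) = 2867200 / 53217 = 53.88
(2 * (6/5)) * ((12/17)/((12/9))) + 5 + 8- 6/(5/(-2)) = 1417/85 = 16.67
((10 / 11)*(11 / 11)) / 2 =5 / 11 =0.45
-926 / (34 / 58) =-26854 / 17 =-1579.65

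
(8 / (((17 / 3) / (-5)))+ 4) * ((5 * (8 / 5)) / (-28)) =104 / 119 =0.87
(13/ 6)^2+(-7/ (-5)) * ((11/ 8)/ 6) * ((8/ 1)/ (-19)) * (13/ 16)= 125437/ 27360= 4.58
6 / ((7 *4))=3 / 14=0.21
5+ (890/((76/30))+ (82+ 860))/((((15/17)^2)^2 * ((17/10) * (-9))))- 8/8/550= -1707204187/12696750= -134.46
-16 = -16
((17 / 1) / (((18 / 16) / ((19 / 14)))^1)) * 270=38760 / 7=5537.14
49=49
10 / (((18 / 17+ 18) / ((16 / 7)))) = 680 / 567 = 1.20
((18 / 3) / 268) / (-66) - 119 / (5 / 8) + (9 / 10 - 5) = -573387 / 2948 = -194.50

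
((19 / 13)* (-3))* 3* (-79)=13509 / 13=1039.15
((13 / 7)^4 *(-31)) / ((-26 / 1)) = 68107 / 4802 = 14.18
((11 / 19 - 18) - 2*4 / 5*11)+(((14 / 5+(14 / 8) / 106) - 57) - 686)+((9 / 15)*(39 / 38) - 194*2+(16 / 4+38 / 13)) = -121030555 / 104728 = -1155.67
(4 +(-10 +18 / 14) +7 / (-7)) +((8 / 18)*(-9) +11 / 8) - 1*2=-579 / 56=-10.34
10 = 10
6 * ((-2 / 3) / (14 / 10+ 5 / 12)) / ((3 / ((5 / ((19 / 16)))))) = -6400 / 2071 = -3.09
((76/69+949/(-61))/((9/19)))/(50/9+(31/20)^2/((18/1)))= -924844000/172404849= -5.36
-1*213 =-213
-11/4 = -2.75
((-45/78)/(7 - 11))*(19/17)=285/1768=0.16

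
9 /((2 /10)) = 45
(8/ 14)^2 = 0.33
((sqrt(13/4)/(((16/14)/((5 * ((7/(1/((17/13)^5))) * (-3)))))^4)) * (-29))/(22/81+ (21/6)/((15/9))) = -819467782026014658860012779585086740625 * sqrt(13)/8796409473276028258650165248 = -335890810410.98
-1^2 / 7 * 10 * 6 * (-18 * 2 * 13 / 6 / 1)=4680 / 7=668.57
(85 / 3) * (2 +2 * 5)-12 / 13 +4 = 343.08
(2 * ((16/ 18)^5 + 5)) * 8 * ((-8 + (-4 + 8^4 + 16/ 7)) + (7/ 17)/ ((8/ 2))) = 364585699756/ 1003833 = 363193.58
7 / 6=1.17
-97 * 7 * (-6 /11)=4074 /11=370.36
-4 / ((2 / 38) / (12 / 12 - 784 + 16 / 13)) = 772388 / 13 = 59414.46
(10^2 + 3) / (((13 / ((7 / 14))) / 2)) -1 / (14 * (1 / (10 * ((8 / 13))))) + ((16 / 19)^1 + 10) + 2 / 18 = 286894 / 15561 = 18.44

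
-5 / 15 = -1 / 3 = -0.33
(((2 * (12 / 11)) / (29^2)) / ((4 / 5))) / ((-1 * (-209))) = 30 / 1933459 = 0.00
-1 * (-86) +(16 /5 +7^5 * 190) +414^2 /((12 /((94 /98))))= 785744209 /245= 3207119.22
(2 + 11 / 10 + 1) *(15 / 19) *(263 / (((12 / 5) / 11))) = 593065 / 152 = 3901.74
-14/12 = -7/6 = -1.17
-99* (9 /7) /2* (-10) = 4455 /7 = 636.43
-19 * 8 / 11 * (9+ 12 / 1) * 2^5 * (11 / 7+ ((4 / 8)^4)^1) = -166896 / 11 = -15172.36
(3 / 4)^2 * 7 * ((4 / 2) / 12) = 21 / 32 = 0.66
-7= -7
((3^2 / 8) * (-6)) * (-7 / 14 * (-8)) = -27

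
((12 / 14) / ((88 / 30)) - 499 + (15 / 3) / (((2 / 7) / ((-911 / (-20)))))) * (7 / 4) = 183825 / 352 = 522.23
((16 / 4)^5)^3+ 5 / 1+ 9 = 1073741838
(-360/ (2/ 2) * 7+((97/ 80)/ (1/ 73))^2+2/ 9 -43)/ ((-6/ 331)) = -100507835219/ 345600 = -290821.28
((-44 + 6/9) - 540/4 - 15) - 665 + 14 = -2533/3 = -844.33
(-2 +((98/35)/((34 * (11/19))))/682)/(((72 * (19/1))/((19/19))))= -425069/290777520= -0.00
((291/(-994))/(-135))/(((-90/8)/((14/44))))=-97/1581525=-0.00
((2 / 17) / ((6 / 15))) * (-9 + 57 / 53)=-2100 / 901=-2.33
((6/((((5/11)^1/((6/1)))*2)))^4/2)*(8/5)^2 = 49182515712/15625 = 3147681.01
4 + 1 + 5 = 10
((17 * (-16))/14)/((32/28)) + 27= 10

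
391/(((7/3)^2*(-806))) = -3519/39494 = -0.09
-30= -30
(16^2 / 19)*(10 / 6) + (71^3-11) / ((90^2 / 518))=11753026 / 513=22910.38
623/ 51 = 12.22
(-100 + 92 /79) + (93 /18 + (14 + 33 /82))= -770231 /9717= -79.27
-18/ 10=-9/ 5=-1.80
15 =15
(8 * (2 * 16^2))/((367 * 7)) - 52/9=-96724/23121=-4.18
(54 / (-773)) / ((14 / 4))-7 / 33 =-41441 / 178563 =-0.23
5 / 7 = 0.71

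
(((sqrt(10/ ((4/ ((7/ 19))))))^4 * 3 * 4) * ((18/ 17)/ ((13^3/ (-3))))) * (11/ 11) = -198450/ 13482989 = -0.01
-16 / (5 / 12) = -38.40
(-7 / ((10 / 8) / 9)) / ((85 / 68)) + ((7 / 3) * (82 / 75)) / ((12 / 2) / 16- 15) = -1066016 / 26325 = -40.49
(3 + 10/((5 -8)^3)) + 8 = 287/27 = 10.63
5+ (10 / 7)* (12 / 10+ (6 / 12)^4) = 381 / 56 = 6.80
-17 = -17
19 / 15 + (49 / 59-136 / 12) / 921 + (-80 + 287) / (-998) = 852377113 / 813454830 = 1.05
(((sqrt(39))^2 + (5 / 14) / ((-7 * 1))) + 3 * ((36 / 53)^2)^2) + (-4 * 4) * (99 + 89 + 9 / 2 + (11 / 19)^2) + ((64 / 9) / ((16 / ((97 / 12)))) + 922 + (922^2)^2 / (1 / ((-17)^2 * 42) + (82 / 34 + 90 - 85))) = 97498340480.23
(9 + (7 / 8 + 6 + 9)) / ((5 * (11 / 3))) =597 / 440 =1.36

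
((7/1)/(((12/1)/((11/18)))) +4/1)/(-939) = -941/202824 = -0.00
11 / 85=0.13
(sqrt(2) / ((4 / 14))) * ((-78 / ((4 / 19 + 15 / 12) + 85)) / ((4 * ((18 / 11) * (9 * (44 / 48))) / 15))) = -17290 * sqrt(2) / 19713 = -1.24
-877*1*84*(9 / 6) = -110502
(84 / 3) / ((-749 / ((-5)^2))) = -100 / 107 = -0.93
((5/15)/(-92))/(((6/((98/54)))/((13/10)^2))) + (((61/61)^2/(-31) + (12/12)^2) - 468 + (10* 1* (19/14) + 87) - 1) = -356530813777/970250400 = -367.46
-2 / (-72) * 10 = 0.28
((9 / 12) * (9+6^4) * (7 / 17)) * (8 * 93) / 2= 2548665 / 17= 149921.47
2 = 2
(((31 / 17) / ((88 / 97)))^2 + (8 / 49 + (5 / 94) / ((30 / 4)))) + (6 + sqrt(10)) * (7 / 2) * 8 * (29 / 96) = 203 * sqrt(10) / 24 + 849825127981 / 15462452544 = 81.71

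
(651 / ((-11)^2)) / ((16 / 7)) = 4557 / 1936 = 2.35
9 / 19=0.47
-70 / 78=-35 / 39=-0.90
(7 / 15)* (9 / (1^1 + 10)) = 21 / 55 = 0.38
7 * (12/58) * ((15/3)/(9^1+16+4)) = 210/841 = 0.25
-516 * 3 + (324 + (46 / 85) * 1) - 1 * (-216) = -1007.46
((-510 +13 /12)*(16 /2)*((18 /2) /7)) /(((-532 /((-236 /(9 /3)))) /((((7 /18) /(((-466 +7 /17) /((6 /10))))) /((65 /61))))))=373644581 /1026377625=0.36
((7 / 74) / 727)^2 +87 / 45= 83932520051 / 43413372060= 1.93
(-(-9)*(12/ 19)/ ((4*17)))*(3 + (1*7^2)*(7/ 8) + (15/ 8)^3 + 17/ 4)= 784053/ 165376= 4.74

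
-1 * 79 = -79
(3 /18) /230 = 0.00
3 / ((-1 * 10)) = -0.30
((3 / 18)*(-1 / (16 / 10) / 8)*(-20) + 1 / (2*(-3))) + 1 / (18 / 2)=59 / 288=0.20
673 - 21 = 652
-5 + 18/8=-11/4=-2.75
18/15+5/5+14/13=213/65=3.28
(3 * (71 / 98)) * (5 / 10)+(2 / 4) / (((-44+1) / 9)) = 8277 / 8428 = 0.98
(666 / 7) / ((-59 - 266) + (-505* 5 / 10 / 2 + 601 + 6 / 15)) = 4440 / 7007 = 0.63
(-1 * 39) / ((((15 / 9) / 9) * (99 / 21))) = -44.67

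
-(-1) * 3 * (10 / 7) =30 / 7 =4.29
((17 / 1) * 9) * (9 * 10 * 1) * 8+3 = 110163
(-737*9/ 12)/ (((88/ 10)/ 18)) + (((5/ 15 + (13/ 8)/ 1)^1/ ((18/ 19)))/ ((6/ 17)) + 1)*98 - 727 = -1536605/ 1296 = -1185.65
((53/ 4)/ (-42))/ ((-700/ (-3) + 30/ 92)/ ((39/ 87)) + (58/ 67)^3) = -4766191261/ 7884660449204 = -0.00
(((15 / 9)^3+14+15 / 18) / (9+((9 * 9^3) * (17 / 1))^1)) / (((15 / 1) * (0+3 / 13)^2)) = 177619 / 813170340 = 0.00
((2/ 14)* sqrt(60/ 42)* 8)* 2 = 16* sqrt(70)/ 49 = 2.73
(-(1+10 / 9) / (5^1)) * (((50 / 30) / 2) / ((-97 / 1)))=19 / 5238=0.00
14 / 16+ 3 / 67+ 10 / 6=4159 / 1608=2.59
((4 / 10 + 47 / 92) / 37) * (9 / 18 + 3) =2933 / 34040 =0.09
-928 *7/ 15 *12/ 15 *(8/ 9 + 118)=-5560576/ 135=-41189.45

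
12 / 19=0.63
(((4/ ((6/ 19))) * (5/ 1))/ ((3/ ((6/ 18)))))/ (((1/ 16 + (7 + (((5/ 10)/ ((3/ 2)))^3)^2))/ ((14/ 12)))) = 1.16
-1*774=-774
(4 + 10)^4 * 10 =384160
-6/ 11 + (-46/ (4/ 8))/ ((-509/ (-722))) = -733718/ 5599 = -131.04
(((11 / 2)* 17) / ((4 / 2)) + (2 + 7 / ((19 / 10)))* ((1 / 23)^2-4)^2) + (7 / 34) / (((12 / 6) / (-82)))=46702094695 / 361554572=129.17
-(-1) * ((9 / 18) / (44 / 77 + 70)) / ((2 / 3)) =21 / 1976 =0.01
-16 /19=-0.84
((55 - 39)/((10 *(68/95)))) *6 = 228/17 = 13.41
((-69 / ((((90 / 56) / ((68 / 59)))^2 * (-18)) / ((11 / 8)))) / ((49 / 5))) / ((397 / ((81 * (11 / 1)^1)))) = 12868592 / 20729355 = 0.62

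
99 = 99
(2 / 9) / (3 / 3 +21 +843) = 2 / 7785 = 0.00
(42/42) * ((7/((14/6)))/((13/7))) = 21/13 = 1.62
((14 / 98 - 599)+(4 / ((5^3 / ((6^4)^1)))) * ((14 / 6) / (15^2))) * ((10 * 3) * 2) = -157087104 / 4375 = -35905.62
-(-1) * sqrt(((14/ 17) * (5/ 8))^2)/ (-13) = -35/ 884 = -0.04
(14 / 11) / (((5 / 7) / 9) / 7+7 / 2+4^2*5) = 12348 / 810227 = 0.02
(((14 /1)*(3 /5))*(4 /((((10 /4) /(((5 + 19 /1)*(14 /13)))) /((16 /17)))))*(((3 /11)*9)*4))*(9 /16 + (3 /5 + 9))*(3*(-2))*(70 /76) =-208167128064 /1154725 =-180274.20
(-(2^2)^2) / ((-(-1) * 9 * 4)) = -4 / 9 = -0.44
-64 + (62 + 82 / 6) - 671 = -1978 / 3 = -659.33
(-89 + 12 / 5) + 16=-70.60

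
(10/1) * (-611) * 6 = -36660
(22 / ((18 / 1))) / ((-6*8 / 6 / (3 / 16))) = -11 / 384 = -0.03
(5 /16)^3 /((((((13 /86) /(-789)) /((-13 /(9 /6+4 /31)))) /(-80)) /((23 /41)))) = -15118719375 /265024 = -57046.60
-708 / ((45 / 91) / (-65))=93062.67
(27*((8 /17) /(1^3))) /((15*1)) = 72 /85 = 0.85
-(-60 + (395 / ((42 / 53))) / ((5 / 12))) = -7954 / 7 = -1136.29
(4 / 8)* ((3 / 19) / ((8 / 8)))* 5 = 15 / 38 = 0.39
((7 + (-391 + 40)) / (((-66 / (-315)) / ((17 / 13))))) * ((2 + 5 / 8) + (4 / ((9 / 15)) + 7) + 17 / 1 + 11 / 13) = -272505835 / 3718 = -73293.66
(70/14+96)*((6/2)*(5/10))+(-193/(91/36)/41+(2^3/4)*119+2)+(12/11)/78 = 31983395/82082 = 389.65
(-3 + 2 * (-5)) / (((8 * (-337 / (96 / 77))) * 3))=52 / 25949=0.00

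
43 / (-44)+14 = 573 / 44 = 13.02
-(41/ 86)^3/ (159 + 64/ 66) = -2274393/ 3357739624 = -0.00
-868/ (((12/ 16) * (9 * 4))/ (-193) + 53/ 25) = -2094050/ 4777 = -438.36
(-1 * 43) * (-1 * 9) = 387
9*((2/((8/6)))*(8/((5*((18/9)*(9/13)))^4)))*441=1399489/67500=20.73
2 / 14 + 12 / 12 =8 / 7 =1.14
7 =7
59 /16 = 3.69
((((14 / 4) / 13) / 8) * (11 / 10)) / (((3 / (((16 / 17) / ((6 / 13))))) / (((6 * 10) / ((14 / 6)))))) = 11 / 17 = 0.65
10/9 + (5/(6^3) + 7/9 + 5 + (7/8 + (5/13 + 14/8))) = 6965/702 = 9.92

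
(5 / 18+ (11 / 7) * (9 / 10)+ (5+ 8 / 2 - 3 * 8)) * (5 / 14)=-2096 / 441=-4.75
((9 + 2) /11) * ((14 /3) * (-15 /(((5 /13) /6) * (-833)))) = 156 /119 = 1.31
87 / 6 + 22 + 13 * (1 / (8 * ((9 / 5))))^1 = 2693 / 72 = 37.40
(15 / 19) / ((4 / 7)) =105 / 76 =1.38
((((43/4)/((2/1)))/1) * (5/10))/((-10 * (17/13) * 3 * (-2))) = 559/16320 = 0.03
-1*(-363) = 363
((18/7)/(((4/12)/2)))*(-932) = -100656/7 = -14379.43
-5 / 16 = -0.31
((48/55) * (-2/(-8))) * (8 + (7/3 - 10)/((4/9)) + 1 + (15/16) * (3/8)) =-3033/1760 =-1.72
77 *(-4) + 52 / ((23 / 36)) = -5212 / 23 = -226.61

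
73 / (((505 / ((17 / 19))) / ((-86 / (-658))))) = 0.02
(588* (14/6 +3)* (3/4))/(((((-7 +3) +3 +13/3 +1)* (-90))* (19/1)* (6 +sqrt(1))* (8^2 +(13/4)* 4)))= -8/13585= -0.00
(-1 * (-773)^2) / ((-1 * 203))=2943.49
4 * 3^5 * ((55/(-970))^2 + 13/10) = 59593077/47045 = 1266.72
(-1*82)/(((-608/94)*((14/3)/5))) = 13.58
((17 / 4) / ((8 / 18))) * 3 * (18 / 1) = 4131 / 8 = 516.38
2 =2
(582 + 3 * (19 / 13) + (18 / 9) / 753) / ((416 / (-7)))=-40181015 / 4072224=-9.87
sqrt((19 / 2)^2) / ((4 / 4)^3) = 19 / 2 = 9.50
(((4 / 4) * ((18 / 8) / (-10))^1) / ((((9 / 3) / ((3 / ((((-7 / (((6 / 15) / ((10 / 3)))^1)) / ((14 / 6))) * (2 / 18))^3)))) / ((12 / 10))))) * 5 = 19683 / 312500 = 0.06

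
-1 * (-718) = 718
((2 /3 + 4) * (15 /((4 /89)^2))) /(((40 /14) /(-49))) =-19018321 /32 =-594322.53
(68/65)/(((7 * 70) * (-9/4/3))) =-136/47775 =-0.00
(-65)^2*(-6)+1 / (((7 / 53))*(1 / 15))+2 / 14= -176654 / 7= -25236.29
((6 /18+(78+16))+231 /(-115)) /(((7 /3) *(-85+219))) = 15926 /53935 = 0.30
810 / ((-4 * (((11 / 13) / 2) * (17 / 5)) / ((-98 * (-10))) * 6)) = -22993.32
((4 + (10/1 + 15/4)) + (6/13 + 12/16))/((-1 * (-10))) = 493/260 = 1.90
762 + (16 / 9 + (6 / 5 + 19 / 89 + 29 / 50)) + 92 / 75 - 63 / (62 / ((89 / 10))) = 1882076519 / 2483100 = 757.95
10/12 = 0.83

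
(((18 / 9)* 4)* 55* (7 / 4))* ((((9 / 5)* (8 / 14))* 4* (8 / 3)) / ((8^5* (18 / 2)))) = 11 / 384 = 0.03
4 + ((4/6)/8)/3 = 145/36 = 4.03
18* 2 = 36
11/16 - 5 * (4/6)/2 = -47/48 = -0.98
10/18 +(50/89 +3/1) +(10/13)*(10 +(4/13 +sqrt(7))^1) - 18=-805940/135369 +10*sqrt(7)/13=-3.92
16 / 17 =0.94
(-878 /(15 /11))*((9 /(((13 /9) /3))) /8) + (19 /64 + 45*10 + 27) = -1027.12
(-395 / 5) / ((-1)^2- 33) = 79 / 32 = 2.47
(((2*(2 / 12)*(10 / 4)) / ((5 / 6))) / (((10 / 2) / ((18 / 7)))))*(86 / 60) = 129 / 175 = 0.74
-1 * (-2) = 2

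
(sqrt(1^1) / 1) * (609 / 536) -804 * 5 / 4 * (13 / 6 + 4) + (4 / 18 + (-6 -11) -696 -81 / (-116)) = -966463585 / 139896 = -6908.44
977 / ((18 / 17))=16609 / 18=922.72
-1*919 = -919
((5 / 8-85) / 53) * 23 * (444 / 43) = -1723275 / 4558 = -378.08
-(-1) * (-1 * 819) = -819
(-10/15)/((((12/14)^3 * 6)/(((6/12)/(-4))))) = 343/15552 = 0.02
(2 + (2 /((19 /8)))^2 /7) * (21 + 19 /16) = 942525 /20216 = 46.62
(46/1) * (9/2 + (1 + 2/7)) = 1863/7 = 266.14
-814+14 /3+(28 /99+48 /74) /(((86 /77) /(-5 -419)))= -1162.95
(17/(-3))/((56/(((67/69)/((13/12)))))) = -1139/12558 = -0.09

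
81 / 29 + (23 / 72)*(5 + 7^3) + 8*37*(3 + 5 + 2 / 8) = 2555.96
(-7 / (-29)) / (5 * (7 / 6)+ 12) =0.01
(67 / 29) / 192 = 67 / 5568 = 0.01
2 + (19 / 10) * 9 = 191 / 10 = 19.10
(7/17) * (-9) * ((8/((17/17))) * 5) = -2520/17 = -148.24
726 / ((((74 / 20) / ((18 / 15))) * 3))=2904 / 37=78.49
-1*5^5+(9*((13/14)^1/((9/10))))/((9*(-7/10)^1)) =-1378775/441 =-3126.47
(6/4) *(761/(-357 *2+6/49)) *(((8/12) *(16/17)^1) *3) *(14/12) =-522046/148665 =-3.51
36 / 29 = 1.24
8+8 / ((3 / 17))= 160 / 3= 53.33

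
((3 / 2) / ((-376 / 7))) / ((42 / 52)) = -13 / 376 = -0.03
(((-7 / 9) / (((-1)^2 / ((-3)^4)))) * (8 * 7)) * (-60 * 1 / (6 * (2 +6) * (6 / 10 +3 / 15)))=11025 / 2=5512.50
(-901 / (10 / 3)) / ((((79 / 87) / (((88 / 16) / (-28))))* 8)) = 2586771 / 353920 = 7.31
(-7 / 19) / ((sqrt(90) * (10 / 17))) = -119 * sqrt(10) / 5700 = -0.07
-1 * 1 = -1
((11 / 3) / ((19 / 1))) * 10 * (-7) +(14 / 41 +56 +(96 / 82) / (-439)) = 43941164 / 1025943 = 42.83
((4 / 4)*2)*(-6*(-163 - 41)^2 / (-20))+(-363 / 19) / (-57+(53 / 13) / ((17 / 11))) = 28498954683 / 1141330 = 24969.95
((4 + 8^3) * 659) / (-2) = -170022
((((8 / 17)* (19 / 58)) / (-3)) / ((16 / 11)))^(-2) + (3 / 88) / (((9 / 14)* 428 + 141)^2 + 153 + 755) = 2388352661563065 / 2980812756328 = 801.24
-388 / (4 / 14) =-1358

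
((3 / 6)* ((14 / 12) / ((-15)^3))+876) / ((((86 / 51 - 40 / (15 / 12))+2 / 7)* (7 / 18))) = -603125881 / 8040000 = -75.02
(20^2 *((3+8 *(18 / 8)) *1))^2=70560000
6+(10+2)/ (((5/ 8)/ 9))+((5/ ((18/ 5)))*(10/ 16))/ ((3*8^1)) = 3090289/ 17280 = 178.84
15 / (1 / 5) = 75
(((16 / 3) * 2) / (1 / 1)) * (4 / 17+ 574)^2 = 1016497536 / 289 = 3517292.51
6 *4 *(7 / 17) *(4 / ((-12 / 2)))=-112 / 17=-6.59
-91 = -91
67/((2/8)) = 268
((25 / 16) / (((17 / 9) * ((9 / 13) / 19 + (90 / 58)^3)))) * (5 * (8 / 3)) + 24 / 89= 3.19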